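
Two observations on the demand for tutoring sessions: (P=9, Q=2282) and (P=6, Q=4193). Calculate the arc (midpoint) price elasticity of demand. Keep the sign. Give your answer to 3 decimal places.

ΔQ = 4193 − 2282 = 1911; ΔP = 6 − 9 = -3.
Midpoints: P̄ = 7.50, Q̄ = 3237.5.
ε = (ΔQ/ΔP)(P̄/Q̄) = (1911/-3)(7.50/3237.5).

-1.476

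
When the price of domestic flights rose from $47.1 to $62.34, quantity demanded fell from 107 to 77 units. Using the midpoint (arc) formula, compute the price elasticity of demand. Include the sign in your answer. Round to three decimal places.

-1.171

ΔQ = 77 − 107 = -30; ΔP = 62.34 − 47.1 = 15.24.
Midpoints: P̄ = 54.72, Q̄ = 92.0.
ε = (ΔQ/ΔP)(P̄/Q̄) = (-30/15.24)(54.72/92.0).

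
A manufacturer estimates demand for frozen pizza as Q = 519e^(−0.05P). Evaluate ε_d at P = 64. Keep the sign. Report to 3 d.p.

At P = 64, Q = 21.156.
dQ/dP = −0.05·519e^(−0.05P) = −0.05Q = -1.058.
ε = (dQ/dP)(P/Q) = (-1.058)(64/21.156).

-3.200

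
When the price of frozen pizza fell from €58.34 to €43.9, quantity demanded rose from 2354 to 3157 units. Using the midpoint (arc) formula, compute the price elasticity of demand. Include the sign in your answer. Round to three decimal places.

ΔQ = 3157 − 2354 = 803; ΔP = 43.9 − 58.34 = -14.44.
Midpoints: P̄ = 51.12, Q̄ = 2755.5.
ε = (ΔQ/ΔP)(P̄/Q̄) = (803/-14.44)(51.12/2755.5).

-1.032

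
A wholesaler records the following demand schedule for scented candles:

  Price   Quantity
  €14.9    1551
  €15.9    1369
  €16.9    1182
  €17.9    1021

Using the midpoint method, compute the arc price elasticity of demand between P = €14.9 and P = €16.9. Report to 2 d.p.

At P = 14.9, Q = 1551; at P = 16.9, Q = 1182.
ΔQ = -369, ΔP = 2.0. Midpoints: P̄ = 15.90, Q̄ = 1366.5.
ε = (ΔQ/ΔP)(P̄/Q̄) = (-369/2.0)(15.90/1366.5).

-2.15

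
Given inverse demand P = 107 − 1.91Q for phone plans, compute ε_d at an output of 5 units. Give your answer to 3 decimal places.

At Q = 5, P = 107 − 1.91(5) = 97.45.
dP/dQ = −1.91, so dQ/dP = 1/(−1.91) = -0.524.
ε = (dQ/dP)(P/Q) = (-0.524)(97.45/5).

-10.204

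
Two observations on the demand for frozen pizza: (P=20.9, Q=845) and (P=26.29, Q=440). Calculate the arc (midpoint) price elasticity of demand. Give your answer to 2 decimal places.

ΔQ = 440 − 845 = -405; ΔP = 26.29 − 20.9 = 5.39.
Midpoints: P̄ = 23.59, Q̄ = 642.5.
ε = (ΔQ/ΔP)(P̄/Q̄) = (-405/5.39)(23.59/642.5).

-2.76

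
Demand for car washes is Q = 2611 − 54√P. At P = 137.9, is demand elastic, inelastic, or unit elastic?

Q = 1976.874, dQ/dP = -2.299.
ε = (dQ/dP)(P/Q) ≈ -0.160.
|ε| = 0.16 < 1.

inelastic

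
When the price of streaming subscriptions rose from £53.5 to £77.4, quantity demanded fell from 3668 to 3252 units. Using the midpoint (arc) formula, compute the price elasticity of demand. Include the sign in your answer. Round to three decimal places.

-0.329

ΔQ = 3252 − 3668 = -416; ΔP = 77.4 − 53.5 = 23.9.
Midpoints: P̄ = 65.45, Q̄ = 3460.0.
ε = (ΔQ/ΔP)(P̄/Q̄) = (-416/23.9)(65.45/3460.0).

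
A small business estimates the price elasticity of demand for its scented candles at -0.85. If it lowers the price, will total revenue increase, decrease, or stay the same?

decrease

|ε| = 0.85 < 1, so demand is inelastic. A price cut therefore reduces total revenue.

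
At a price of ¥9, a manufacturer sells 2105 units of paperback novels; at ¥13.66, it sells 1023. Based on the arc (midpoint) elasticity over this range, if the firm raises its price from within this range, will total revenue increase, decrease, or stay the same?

decrease

Arc ε = (-1082/4.66)(11.33/1564.0) ≈ -1.682.
|ε| = 1.68 > 1, so demand is elastic. A price rise therefore reduces total revenue.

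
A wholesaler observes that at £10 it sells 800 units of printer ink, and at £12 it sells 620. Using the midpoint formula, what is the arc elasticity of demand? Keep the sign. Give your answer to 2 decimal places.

-1.39

ΔQ = 620 − 800 = -180; ΔP = 12 − 10 = 2.
Midpoints: P̄ = 11.00, Q̄ = 710.0.
ε = (ΔQ/ΔP)(P̄/Q̄) = (-180/2)(11.00/710.0).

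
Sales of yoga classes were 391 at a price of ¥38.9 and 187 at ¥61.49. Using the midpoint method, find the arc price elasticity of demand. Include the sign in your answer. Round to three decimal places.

-1.568

ΔQ = 187 − 391 = -204; ΔP = 61.49 − 38.9 = 22.59.
Midpoints: P̄ = 50.20, Q̄ = 289.0.
ε = (ΔQ/ΔP)(P̄/Q̄) = (-204/22.59)(50.20/289.0).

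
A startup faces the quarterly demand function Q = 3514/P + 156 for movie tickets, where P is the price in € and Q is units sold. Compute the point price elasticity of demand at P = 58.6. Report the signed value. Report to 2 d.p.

At P = 58.6, Q = 215.966.
dQ/dP = −3514/P² = -1.023.
ε = (dQ/dP)(P/Q) = (-1.023)(58.6/215.966).
|ε| < 1, so demand is inelastic at this price.

-0.28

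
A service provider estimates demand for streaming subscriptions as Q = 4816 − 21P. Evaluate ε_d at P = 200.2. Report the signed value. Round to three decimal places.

-6.872

At P = 200.2, Q = 611.800.
dQ/dP = −21.
ε = (dQ/dP)(P/Q) = (-21)(200.2/611.800).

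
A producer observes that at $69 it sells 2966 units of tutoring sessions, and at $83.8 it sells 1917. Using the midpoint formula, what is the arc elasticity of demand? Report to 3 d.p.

ΔQ = 1917 − 2966 = -1049; ΔP = 83.8 − 69 = 14.8.
Midpoints: P̄ = 76.40, Q̄ = 2441.5.
ε = (ΔQ/ΔP)(P̄/Q̄) = (-1049/14.8)(76.40/2441.5).

-2.218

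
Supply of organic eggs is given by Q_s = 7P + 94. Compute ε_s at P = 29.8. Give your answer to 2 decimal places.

0.69

At P = 29.8, Q_s = 302.60.
dQ_s/dP = 7.
ε_s = (dQ_s/dP)(P/Q_s) = (7)(29.8/302.60).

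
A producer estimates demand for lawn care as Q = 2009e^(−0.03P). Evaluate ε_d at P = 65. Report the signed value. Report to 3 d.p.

At P = 65, Q = 285.829.
dQ/dP = −0.03·2009e^(−0.03P) = −0.03Q = -8.575.
ε = (dQ/dP)(P/Q) = (-8.575)(65/285.829).
|ε| > 1, so demand is elastic at this price.

-1.950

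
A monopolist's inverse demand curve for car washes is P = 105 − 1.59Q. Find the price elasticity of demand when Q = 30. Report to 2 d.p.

At Q = 30, P = 105 − 1.59(30) = 57.30.
dP/dQ = −1.59, so dQ/dP = 1/(−1.59) = -0.629.
ε = (dQ/dP)(P/Q) = (-0.629)(57.30/30).

-1.20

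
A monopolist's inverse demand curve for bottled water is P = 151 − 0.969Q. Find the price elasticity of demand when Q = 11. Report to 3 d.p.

At Q = 11, P = 151 − 0.969(11) = 140.34.
dP/dQ = −0.969, so dQ/dP = 1/(−0.969) = -1.032.
ε = (dQ/dP)(P/Q) = (-1.032)(140.34/11).

-13.166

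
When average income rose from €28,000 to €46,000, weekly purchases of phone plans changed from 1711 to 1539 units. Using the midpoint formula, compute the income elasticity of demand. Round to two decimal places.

-0.22

ΔQ = -172, ΔI = 18000. Midpoints: Ī = 37,000, Q̄ = 1625.0.
ε_I = (ΔQ/ΔI)(Ī/Q̄) = (-172/18000)(37000/1625.0).
ε_I < 0, so the good is inferior.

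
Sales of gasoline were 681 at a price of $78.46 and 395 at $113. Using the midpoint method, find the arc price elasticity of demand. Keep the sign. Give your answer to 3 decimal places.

-1.473

ΔQ = 395 − 681 = -286; ΔP = 113 − 78.46 = 34.54.
Midpoints: P̄ = 95.73, Q̄ = 538.0.
ε = (ΔQ/ΔP)(P̄/Q̄) = (-286/34.54)(95.73/538.0).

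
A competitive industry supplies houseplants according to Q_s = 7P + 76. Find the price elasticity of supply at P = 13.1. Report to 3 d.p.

0.547

At P = 13.1, Q_s = 167.70.
dQ_s/dP = 7.
ε_s = (dQ_s/dP)(P/Q_s) = (7)(13.1/167.70).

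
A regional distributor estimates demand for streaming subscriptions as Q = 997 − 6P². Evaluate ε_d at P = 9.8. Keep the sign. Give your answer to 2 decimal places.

-2.74

At P = 9.8, Q = 420.760.
dQ/dP = −12P = -117.600.
ε = (dQ/dP)(P/Q) = (-117.600)(9.8/420.760).
|ε| > 1, so demand is elastic at this price.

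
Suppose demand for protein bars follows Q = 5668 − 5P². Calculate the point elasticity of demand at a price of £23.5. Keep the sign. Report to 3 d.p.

At P = 23.5, Q = 2906.750.
dQ/dP = −10P = -235.
ε = (dQ/dP)(P/Q) = (-235)(23.5/2906.750).

-1.900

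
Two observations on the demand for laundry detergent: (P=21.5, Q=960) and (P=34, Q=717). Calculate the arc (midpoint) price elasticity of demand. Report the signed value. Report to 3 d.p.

-0.643

ΔQ = 717 − 960 = -243; ΔP = 34 − 21.5 = 12.5.
Midpoints: P̄ = 27.75, Q̄ = 838.5.
ε = (ΔQ/ΔP)(P̄/Q̄) = (-243/12.5)(27.75/838.5).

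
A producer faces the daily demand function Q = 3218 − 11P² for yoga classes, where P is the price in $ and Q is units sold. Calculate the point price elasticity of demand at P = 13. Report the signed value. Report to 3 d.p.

-2.736

At P = 13, Q = 1359.
dQ/dP = −22P = -286.
ε = (dQ/dP)(P/Q) = (-286)(13/1359).
|ε| > 1, so demand is elastic at this price.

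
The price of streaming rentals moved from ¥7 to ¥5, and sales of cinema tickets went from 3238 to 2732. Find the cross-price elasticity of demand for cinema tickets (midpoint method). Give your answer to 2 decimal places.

0.51

ΔQ_x = 2732 − 3238 = -506; ΔP_y = 5 − 7 = -2.
Midpoints: P̄_y = 6.00, Q̄_x = 2985.0.
ε_xy = (ΔQ_x/ΔP_y)(P̄_y/Q̄_x) = (-506/-2)(6.00/2985.0).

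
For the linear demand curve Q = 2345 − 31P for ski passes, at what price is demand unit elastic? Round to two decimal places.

37.82

For linear demand Q = a − bP, ε = −bP/(a − bP). |ε| = 1 when bP = a − bP, i.e. P = a/(2b).
P = 2345/(2·31) = 2345/62 = 37.8226.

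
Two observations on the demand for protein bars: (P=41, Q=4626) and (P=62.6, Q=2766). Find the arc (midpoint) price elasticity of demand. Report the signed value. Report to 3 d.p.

ΔQ = 2766 − 4626 = -1860; ΔP = 62.6 − 41 = 21.6.
Midpoints: P̄ = 51.80, Q̄ = 3696.0.
ε = (ΔQ/ΔP)(P̄/Q̄) = (-1860/21.6)(51.80/3696.0).

-1.207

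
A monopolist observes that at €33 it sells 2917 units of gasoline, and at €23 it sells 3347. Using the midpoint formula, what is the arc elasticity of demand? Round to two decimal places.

ΔQ = 3347 − 2917 = 430; ΔP = 23 − 33 = -10.
Midpoints: P̄ = 28.00, Q̄ = 3132.0.
ε = (ΔQ/ΔP)(P̄/Q̄) = (430/-10)(28.00/3132.0).

-0.38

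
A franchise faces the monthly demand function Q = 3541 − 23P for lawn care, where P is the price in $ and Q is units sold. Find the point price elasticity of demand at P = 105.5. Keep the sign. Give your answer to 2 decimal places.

At P = 105.5, Q = 1114.500.
dQ/dP = −23.
ε = (dQ/dP)(P/Q) = (-23)(105.5/1114.500).
|ε| > 1, so demand is elastic at this price.

-2.18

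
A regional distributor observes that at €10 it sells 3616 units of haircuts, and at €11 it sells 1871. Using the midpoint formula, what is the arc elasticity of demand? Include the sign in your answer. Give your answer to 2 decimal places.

-6.68

ΔQ = 1871 − 3616 = -1745; ΔP = 11 − 10 = 1.
Midpoints: P̄ = 10.50, Q̄ = 2743.5.
ε = (ΔQ/ΔP)(P̄/Q̄) = (-1745/1)(10.50/2743.5).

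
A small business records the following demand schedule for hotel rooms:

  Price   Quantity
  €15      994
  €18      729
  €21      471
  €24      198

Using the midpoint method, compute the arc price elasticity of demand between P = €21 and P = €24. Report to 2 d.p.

At P = 21, Q = 471; at P = 24, Q = 198.
ΔQ = -273, ΔP = 3. Midpoints: P̄ = 22.50, Q̄ = 334.5.
ε = (ΔQ/ΔP)(P̄/Q̄) = (-273/3)(22.50/334.5).

-6.12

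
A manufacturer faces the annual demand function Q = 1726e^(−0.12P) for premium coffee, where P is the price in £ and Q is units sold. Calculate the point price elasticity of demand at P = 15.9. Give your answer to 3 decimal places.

-1.908

At P = 15.9, Q = 256.098.
dQ/dP = −0.12·1726e^(−0.12P) = −0.12Q = -30.732.
ε = (dQ/dP)(P/Q) = (-30.732)(15.9/256.098).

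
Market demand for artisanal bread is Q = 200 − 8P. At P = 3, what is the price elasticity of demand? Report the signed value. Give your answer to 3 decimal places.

-0.136

At P = 3, Q = 176.
dQ/dP = −8.
ε = (dQ/dP)(P/Q) = (-8)(3/176).
|ε| < 1, so demand is inelastic at this price.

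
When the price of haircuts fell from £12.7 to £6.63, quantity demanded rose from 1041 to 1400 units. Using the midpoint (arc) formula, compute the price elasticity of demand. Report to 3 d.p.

ΔQ = 1400 − 1041 = 359; ΔP = 6.63 − 12.7 = -6.07.
Midpoints: P̄ = 9.66, Q̄ = 1220.5.
ε = (ΔQ/ΔP)(P̄/Q̄) = (359/-6.07)(9.66/1220.5).

-0.468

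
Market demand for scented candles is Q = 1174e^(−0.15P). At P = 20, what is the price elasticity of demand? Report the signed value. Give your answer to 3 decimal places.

At P = 20, Q = 58.450.
dQ/dP = −0.15·1174e^(−0.15P) = −0.15Q = -8.768.
ε = (dQ/dP)(P/Q) = (-8.768)(20/58.450).

-3.000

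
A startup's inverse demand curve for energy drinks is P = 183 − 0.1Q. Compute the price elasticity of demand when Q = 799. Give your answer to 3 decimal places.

-1.290

At Q = 799, P = 183 − 0.1(799) = 103.10.
dP/dQ = −0.1, so dQ/dP = 1/(−0.1) = -10.000.
ε = (dQ/dP)(P/Q) = (-10.000)(103.10/799).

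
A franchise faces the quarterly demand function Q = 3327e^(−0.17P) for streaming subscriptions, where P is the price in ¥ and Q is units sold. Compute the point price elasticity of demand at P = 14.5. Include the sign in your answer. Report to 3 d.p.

At P = 14.5, Q = 282.824.
dQ/dP = −0.17·3327e^(−0.17P) = −0.17Q = -48.080.
ε = (dQ/dP)(P/Q) = (-48.080)(14.5/282.824).

-2.465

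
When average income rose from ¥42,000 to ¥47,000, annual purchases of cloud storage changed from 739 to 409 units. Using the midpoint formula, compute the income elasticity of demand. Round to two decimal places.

ΔQ = -330, ΔI = 5000. Midpoints: Ī = 44,500, Q̄ = 574.0.
ε_I = (ΔQ/ΔI)(Ī/Q̄) = (-330/5000)(44500/574.0).

-5.12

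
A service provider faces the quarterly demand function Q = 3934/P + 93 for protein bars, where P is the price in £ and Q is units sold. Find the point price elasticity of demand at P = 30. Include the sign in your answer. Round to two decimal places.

-0.59

At P = 30, Q = 224.133.
dQ/dP = −3934/P² = -4.371.
ε = (dQ/dP)(P/Q) = (-4.371)(30/224.133).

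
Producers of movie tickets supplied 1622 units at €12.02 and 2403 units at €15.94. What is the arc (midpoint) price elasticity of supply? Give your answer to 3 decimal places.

ΔQ = 2403 − 1622 = 781; ΔP = 15.94 − 12.02 = 3.92.
Midpoints: P̄ = 13.98, Q̄ = 2012.5.
ε_s = (ΔQ/ΔP)(P̄/Q̄) = (781/3.92)(13.98/2012.5).

1.384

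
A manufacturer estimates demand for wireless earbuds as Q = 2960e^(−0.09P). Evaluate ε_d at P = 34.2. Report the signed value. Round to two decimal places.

At P = 34.2, Q = 136.312.
dQ/dP = −0.09·2960e^(−0.09P) = −0.09Q = -12.268.
ε = (dQ/dP)(P/Q) = (-12.268)(34.2/136.312).
|ε| > 1, so demand is elastic at this price.

-3.08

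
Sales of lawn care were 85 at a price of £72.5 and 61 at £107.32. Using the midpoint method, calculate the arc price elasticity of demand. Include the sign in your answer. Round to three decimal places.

ΔQ = 61 − 85 = -24; ΔP = 107.32 − 72.5 = 34.82.
Midpoints: P̄ = 89.91, Q̄ = 73.0.
ε = (ΔQ/ΔP)(P̄/Q̄) = (-24/34.82)(89.91/73.0).

-0.849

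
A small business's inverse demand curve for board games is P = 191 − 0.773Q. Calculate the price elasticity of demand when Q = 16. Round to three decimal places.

-14.443

At Q = 16, P = 191 − 0.773(16) = 178.63.
dP/dQ = −0.773, so dQ/dP = 1/(−0.773) = -1.294.
ε = (dQ/dP)(P/Q) = (-1.294)(178.63/16).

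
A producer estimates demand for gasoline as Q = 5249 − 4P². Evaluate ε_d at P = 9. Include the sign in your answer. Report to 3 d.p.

-0.132

At P = 9, Q = 4925.
dQ/dP = −8P = -72.
ε = (dQ/dP)(P/Q) = (-72)(9/4925).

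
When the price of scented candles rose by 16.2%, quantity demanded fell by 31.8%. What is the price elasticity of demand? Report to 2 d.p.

ε = %ΔQ / %ΔP = (-31.8)/(16.2) = -1.963.

-1.96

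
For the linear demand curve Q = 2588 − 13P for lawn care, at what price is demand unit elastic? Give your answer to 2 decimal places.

For linear demand Q = a − bP, ε = −bP/(a − bP). |ε| = 1 when bP = a − bP, i.e. P = a/(2b).
P = 2588/(2·13) = 2588/26 = 99.5385.

99.54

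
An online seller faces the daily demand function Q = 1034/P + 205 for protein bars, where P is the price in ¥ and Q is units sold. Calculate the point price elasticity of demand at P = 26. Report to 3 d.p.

At P = 26, Q = 244.769.
dQ/dP = −1034/P² = -1.530.
ε = (dQ/dP)(P/Q) = (-1.530)(26/244.769).
|ε| < 1, so demand is inelastic at this price.

-0.162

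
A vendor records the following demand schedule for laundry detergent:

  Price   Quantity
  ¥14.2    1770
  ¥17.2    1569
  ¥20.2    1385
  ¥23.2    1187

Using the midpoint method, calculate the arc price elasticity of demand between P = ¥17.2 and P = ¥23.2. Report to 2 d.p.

-0.93

At P = 17.2, Q = 1569; at P = 23.2, Q = 1187.
ΔQ = -382, ΔP = 6.0. Midpoints: P̄ = 20.20, Q̄ = 1378.0.
ε = (ΔQ/ΔP)(P̄/Q̄) = (-382/6.0)(20.20/1378.0).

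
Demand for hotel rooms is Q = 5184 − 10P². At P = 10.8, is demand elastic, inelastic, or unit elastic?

inelastic

Q = 4017.600, dQ/dP = -216.
ε = (dQ/dP)(P/Q) ≈ -0.581.
|ε| = 0.58 < 1.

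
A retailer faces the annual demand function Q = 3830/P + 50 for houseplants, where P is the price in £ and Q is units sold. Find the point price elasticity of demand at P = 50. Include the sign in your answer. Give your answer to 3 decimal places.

-0.605

At P = 50, Q = 126.600.
dQ/dP = −3830/P² = -1.532.
ε = (dQ/dP)(P/Q) = (-1.532)(50/126.600).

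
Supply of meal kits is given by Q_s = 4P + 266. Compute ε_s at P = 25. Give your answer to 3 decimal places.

0.273

At P = 25, Q_s = 366.
dQ_s/dP = 4.
ε_s = (dQ_s/dP)(P/Q_s) = (4)(25/366).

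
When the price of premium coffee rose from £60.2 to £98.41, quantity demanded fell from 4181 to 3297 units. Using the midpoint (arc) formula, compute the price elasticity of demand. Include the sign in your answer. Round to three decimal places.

-0.491

ΔQ = 3297 − 4181 = -884; ΔP = 98.41 − 60.2 = 38.21.
Midpoints: P̄ = 79.31, Q̄ = 3739.0.
ε = (ΔQ/ΔP)(P̄/Q̄) = (-884/38.21)(79.31/3739.0).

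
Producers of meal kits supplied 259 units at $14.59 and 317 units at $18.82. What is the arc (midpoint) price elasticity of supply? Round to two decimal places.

ΔQ = 317 − 259 = 58; ΔP = 18.82 − 14.59 = 4.23.
Midpoints: P̄ = 16.70, Q̄ = 288.0.
ε_s = (ΔQ/ΔP)(P̄/Q̄) = (58/4.23)(16.70/288.0).

0.80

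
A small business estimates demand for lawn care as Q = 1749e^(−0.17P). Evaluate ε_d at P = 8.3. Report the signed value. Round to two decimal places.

-1.41

At P = 8.3, Q = 426.580.
dQ/dP = −0.17·1749e^(−0.17P) = −0.17Q = -72.519.
ε = (dQ/dP)(P/Q) = (-72.519)(8.3/426.580).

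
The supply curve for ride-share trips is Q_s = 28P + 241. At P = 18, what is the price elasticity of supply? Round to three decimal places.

At P = 18, Q_s = 745.
dQ_s/dP = 28.
ε_s = (dQ_s/dP)(P/Q_s) = (28)(18/745).

0.677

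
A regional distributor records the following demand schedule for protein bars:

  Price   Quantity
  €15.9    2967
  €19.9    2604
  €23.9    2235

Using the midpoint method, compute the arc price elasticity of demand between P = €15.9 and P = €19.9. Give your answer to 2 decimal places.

-0.58

At P = 15.9, Q = 2967; at P = 19.9, Q = 2604.
ΔQ = -363, ΔP = 4.0. Midpoints: P̄ = 17.90, Q̄ = 2785.5.
ε = (ΔQ/ΔP)(P̄/Q̄) = (-363/4.0)(17.90/2785.5).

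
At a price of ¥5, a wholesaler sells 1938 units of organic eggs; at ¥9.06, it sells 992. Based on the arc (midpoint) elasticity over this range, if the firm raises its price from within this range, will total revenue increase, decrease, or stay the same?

Arc ε = (-946/4.06)(7.03/1465.0) ≈ -1.118.
|ε| = 1.12 > 1, so demand is elastic. A price rise therefore reduces total revenue.

decrease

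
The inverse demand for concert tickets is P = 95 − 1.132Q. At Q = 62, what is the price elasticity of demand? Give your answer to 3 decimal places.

-0.354

At Q = 62, P = 95 − 1.132(62) = 24.82.
dP/dQ = −1.132, so dQ/dP = 1/(−1.132) = -0.883.
ε = (dQ/dP)(P/Q) = (-0.883)(24.82/62).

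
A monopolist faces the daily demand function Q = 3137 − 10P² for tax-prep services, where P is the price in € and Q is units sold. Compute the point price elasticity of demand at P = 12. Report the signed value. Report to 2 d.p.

-1.70

At P = 12, Q = 1697.
dQ/dP = −20P = -240.
ε = (dQ/dP)(P/Q) = (-240)(12/1697).
|ε| > 1, so demand is elastic at this price.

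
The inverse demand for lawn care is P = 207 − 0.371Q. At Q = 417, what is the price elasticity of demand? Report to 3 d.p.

-0.338

At Q = 417, P = 207 − 0.371(417) = 52.29.
dP/dQ = −0.371, so dQ/dP = 1/(−0.371) = -2.695.
ε = (dQ/dP)(P/Q) = (-2.695)(52.29/417).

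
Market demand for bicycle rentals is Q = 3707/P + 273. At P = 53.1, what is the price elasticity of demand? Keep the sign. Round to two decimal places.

-0.20

At P = 53.1, Q = 342.812.
dQ/dP = −3707/P² = -1.315.
ε = (dQ/dP)(P/Q) = (-1.315)(53.1/342.812).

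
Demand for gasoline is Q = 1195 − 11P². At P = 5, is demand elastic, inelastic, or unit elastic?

inelastic

Q = 920, dQ/dP = -110.
ε = (dQ/dP)(P/Q) ≈ -0.598.
|ε| = 0.60 < 1.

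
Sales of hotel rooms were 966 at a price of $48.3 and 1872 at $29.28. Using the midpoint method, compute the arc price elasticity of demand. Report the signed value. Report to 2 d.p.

ΔQ = 1872 − 966 = 906; ΔP = 29.28 − 48.3 = -19.02.
Midpoints: P̄ = 38.79, Q̄ = 1419.0.
ε = (ΔQ/ΔP)(P̄/Q̄) = (906/-19.02)(38.79/1419.0).

-1.30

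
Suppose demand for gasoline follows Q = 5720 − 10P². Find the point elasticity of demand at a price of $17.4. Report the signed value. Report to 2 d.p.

-2.25

At P = 17.4, Q = 2692.400.
dQ/dP = −20P = -348.
ε = (dQ/dP)(P/Q) = (-348)(17.4/2692.400).
|ε| > 1, so demand is elastic at this price.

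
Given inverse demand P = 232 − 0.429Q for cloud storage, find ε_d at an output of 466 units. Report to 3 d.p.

-0.160

At Q = 466, P = 232 − 0.429(466) = 32.09.
dP/dQ = −0.429, so dQ/dP = 1/(−0.429) = -2.331.
ε = (dQ/dP)(P/Q) = (-2.331)(32.09/466).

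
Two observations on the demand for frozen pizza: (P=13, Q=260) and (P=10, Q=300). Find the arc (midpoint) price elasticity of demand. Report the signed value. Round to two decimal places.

-0.55

ΔQ = 300 − 260 = 40; ΔP = 10 − 13 = -3.
Midpoints: P̄ = 11.50, Q̄ = 280.0.
ε = (ΔQ/ΔP)(P̄/Q̄) = (40/-3)(11.50/280.0).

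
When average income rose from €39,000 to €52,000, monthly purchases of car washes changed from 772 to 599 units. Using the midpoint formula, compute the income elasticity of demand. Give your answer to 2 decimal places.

-0.88

ΔQ = -173, ΔI = 13000. Midpoints: Ī = 45,500, Q̄ = 685.5.
ε_I = (ΔQ/ΔI)(Ī/Q̄) = (-173/13000)(45500/685.5).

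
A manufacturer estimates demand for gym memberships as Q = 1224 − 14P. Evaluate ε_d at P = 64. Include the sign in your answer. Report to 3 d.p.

At P = 64, Q = 328.
dQ/dP = −14.
ε = (dQ/dP)(P/Q) = (-14)(64/328).

-2.732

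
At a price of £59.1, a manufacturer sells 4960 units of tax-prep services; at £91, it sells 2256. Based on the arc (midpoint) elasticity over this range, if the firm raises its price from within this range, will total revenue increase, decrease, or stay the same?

Arc ε = (-2704/31.9)(75.05/3608.0) ≈ -1.763.
|ε| = 1.76 > 1, so demand is elastic. A price rise therefore reduces total revenue.

decrease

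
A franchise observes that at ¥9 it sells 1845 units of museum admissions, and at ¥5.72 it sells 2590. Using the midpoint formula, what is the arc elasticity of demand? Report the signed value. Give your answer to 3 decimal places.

-0.754

ΔQ = 2590 − 1845 = 745; ΔP = 5.72 − 9 = -3.28.
Midpoints: P̄ = 7.36, Q̄ = 2217.5.
ε = (ΔQ/ΔP)(P̄/Q̄) = (745/-3.28)(7.36/2217.5).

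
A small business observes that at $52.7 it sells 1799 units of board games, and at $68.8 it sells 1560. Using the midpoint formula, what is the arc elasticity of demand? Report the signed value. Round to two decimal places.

-0.54

ΔQ = 1560 − 1799 = -239; ΔP = 68.8 − 52.7 = 16.1.
Midpoints: P̄ = 60.75, Q̄ = 1679.5.
ε = (ΔQ/ΔP)(P̄/Q̄) = (-239/16.1)(60.75/1679.5).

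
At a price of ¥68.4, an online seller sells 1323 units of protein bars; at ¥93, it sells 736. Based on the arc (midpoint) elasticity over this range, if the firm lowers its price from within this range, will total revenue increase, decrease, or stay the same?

increase

Arc ε = (-587/24.6)(80.70/1029.5) ≈ -1.870.
|ε| = 1.87 > 1, so demand is elastic. A price cut therefore raises total revenue.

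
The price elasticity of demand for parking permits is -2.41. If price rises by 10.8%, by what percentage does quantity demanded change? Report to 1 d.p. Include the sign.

-26.0%

%ΔQ ≈ ε × %ΔP = (-2.41)(10.8%) = -26.03%.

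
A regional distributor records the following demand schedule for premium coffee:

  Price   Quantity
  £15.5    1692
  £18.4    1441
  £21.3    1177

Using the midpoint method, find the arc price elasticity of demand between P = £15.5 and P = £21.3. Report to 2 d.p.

At P = 15.5, Q = 1692; at P = 21.3, Q = 1177.
ΔQ = -515, ΔP = 5.8. Midpoints: P̄ = 18.40, Q̄ = 1434.5.
ε = (ΔQ/ΔP)(P̄/Q̄) = (-515/5.8)(18.40/1434.5).

-1.14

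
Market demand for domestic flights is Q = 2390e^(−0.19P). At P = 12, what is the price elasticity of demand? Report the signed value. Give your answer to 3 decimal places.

-2.280

At P = 12, Q = 244.459.
dQ/dP = −0.19·2390e^(−0.19P) = −0.19Q = -46.447.
ε = (dQ/dP)(P/Q) = (-46.447)(12/244.459).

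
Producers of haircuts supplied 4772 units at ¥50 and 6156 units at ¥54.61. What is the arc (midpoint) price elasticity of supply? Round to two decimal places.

2.87

ΔQ = 6156 − 4772 = 1384; ΔP = 54.61 − 50 = 4.61.
Midpoints: P̄ = 52.30, Q̄ = 5464.0.
ε_s = (ΔQ/ΔP)(P̄/Q̄) = (1384/4.61)(52.30/5464.0).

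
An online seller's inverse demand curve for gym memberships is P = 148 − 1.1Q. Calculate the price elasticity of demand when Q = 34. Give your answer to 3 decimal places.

-2.957

At Q = 34, P = 148 − 1.1(34) = 110.60.
dP/dQ = −1.1, so dQ/dP = 1/(−1.1) = -0.909.
ε = (dQ/dP)(P/Q) = (-0.909)(110.60/34).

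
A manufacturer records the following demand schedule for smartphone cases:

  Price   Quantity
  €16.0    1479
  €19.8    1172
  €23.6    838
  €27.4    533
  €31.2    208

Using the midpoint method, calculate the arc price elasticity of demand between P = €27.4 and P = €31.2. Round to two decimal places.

-6.76

At P = 27.4, Q = 533; at P = 31.2, Q = 208.
ΔQ = -325, ΔP = 3.8. Midpoints: P̄ = 29.30, Q̄ = 370.5.
ε = (ΔQ/ΔP)(P̄/Q̄) = (-325/3.8)(29.30/370.5).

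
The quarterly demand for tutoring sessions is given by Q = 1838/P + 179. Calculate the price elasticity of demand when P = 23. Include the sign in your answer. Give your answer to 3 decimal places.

-0.309

At P = 23, Q = 258.913.
dQ/dP = −1838/P² = -3.474.
ε = (dQ/dP)(P/Q) = (-3.474)(23/258.913).
|ε| < 1, so demand is inelastic at this price.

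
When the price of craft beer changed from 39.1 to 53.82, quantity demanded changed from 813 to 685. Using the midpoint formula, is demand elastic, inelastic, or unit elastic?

inelastic

Arc ε ≈ -0.539.
|ε| = 0.54 < 1.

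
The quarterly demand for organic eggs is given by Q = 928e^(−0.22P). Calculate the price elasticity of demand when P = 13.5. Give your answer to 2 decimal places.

At P = 13.5, Q = 47.609.
dQ/dP = −0.22·928e^(−0.22P) = −0.22Q = -10.474.
ε = (dQ/dP)(P/Q) = (-10.474)(13.5/47.609).

-2.97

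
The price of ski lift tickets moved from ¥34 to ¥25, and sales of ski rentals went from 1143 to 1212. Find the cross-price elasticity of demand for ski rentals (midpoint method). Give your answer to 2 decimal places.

ΔQ_x = 1212 − 1143 = 69; ΔP_y = 25 − 34 = -9.
Midpoints: P̄_y = 29.50, Q̄_x = 1177.5.
ε_xy = (ΔQ_x/ΔP_y)(P̄_y/Q̄_x) = (69/-9)(29.50/1177.5).
ε_xy < 0, so the goods are complements.

-0.19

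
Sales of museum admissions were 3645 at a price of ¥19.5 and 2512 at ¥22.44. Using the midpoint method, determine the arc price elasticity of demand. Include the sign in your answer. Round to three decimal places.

-2.625

ΔQ = 2512 − 3645 = -1133; ΔP = 22.44 − 19.5 = 2.94.
Midpoints: P̄ = 20.97, Q̄ = 3078.5.
ε = (ΔQ/ΔP)(P̄/Q̄) = (-1133/2.94)(20.97/3078.5).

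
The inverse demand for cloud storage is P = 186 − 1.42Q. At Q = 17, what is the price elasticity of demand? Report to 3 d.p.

-6.705

At Q = 17, P = 186 − 1.42(17) = 161.86.
dP/dQ = −1.42, so dQ/dP = 1/(−1.42) = -0.704.
ε = (dQ/dP)(P/Q) = (-0.704)(161.86/17).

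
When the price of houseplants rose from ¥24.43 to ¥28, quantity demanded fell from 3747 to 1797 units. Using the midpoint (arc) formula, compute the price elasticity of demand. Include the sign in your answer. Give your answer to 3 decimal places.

-5.166

ΔQ = 1797 − 3747 = -1950; ΔP = 28 − 24.43 = 3.57.
Midpoints: P̄ = 26.21, Q̄ = 2772.0.
ε = (ΔQ/ΔP)(P̄/Q̄) = (-1950/3.57)(26.21/2772.0).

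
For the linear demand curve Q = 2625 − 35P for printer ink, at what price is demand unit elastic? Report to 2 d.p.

For linear demand Q = a − bP, ε = −bP/(a − bP). |ε| = 1 when bP = a − bP, i.e. P = a/(2b).
P = 2625/(2·35) = 2625/70 = 37.5000.

37.50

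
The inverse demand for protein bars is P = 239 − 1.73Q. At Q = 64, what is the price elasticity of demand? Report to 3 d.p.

-1.159

At Q = 64, P = 239 − 1.73(64) = 128.28.
dP/dQ = −1.73, so dQ/dP = 1/(−1.73) = -0.578.
ε = (dQ/dP)(P/Q) = (-0.578)(128.28/64).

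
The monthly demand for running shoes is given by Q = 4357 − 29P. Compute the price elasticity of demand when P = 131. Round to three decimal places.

-6.808

At P = 131, Q = 558.
dQ/dP = −29.
ε = (dQ/dP)(P/Q) = (-29)(131/558).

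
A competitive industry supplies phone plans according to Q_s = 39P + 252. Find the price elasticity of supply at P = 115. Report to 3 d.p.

0.947

At P = 115, Q_s = 4737.
dQ_s/dP = 39.
ε_s = (dQ_s/dP)(P/Q_s) = (39)(115/4737).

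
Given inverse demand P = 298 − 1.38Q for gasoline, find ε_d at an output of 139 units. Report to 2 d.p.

At Q = 139, P = 298 − 1.38(139) = 106.18.
dP/dQ = −1.38, so dQ/dP = 1/(−1.38) = -0.725.
ε = (dQ/dP)(P/Q) = (-0.725)(106.18/139).

-0.55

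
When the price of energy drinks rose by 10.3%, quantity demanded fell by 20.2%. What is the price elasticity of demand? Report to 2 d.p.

-1.96

ε = %ΔQ / %ΔP = (-20.2)/(10.3) = -1.961.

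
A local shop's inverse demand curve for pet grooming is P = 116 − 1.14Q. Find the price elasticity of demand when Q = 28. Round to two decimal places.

-2.63

At Q = 28, P = 116 − 1.14(28) = 84.08.
dP/dQ = −1.14, so dQ/dP = 1/(−1.14) = -0.877.
ε = (dQ/dP)(P/Q) = (-0.877)(84.08/28).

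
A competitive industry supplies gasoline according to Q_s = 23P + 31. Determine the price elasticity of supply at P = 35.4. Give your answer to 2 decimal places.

At P = 35.4, Q_s = 845.20.
dQ_s/dP = 23.
ε_s = (dQ_s/dP)(P/Q_s) = (23)(35.4/845.20).

0.96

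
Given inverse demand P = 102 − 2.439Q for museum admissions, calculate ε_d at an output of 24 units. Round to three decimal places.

-0.743

At Q = 24, P = 102 − 2.439(24) = 43.46.
dP/dQ = −2.439, so dQ/dP = 1/(−2.439) = -0.410.
ε = (dQ/dP)(P/Q) = (-0.410)(43.46/24).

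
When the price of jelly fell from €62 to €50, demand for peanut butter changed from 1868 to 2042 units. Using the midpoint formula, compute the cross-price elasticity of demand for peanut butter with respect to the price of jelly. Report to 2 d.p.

-0.42

ΔQ_x = 2042 − 1868 = 174; ΔP_y = 50 − 62 = -12.
Midpoints: P̄_y = 56.00, Q̄_x = 1955.0.
ε_xy = (ΔQ_x/ΔP_y)(P̄_y/Q̄_x) = (174/-12)(56.00/1955.0).
ε_xy < 0, so the goods are complements.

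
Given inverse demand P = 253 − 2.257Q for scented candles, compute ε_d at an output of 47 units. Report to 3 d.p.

-1.385

At Q = 47, P = 253 − 2.257(47) = 146.92.
dP/dQ = −2.257, so dQ/dP = 1/(−2.257) = -0.443.
ε = (dQ/dP)(P/Q) = (-0.443)(146.92/47).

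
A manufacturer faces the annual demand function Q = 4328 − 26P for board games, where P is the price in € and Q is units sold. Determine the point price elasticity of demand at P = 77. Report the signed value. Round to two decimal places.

-0.86

At P = 77, Q = 2326.
dQ/dP = −26.
ε = (dQ/dP)(P/Q) = (-26)(77/2326).
|ε| < 1, so demand is inelastic at this price.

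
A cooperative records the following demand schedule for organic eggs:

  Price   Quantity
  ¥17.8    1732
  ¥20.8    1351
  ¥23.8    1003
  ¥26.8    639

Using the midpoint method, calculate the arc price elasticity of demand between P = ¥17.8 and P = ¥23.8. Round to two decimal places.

At P = 17.8, Q = 1732; at P = 23.8, Q = 1003.
ΔQ = -729, ΔP = 6.0. Midpoints: P̄ = 20.80, Q̄ = 1367.5.
ε = (ΔQ/ΔP)(P̄/Q̄) = (-729/6.0)(20.80/1367.5).

-1.85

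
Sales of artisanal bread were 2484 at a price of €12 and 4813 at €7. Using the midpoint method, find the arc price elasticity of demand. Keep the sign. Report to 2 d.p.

-1.21

ΔQ = 4813 − 2484 = 2329; ΔP = 7 − 12 = -5.
Midpoints: P̄ = 9.50, Q̄ = 3648.5.
ε = (ΔQ/ΔP)(P̄/Q̄) = (2329/-5)(9.50/3648.5).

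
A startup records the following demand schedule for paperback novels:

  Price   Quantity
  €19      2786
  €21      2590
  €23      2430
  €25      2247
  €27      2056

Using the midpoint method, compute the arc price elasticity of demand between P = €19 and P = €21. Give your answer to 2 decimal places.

At P = 19, Q = 2786; at P = 21, Q = 2590.
ΔQ = -196, ΔP = 2. Midpoints: P̄ = 20.00, Q̄ = 2688.0.
ε = (ΔQ/ΔP)(P̄/Q̄) = (-196/2)(20.00/2688.0).

-0.73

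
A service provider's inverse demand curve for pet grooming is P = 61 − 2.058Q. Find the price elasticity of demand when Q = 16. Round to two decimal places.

At Q = 16, P = 61 − 2.058(16) = 28.07.
dP/dQ = −2.058, so dQ/dP = 1/(−2.058) = -0.486.
ε = (dQ/dP)(P/Q) = (-0.486)(28.07/16).

-0.85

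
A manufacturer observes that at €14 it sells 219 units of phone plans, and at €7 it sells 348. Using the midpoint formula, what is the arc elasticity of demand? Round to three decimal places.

ΔQ = 348 − 219 = 129; ΔP = 7 − 14 = -7.
Midpoints: P̄ = 10.50, Q̄ = 283.5.
ε = (ΔQ/ΔP)(P̄/Q̄) = (129/-7)(10.50/283.5).

-0.683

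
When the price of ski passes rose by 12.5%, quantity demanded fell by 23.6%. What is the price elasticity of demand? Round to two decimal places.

ε = %ΔQ / %ΔP = (-23.6)/(12.5) = -1.888.

-1.89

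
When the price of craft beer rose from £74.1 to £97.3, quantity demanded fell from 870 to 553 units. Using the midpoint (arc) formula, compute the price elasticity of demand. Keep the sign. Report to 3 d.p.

-1.646

ΔQ = 553 − 870 = -317; ΔP = 97.3 − 74.1 = 23.2.
Midpoints: P̄ = 85.70, Q̄ = 711.5.
ε = (ΔQ/ΔP)(P̄/Q̄) = (-317/23.2)(85.70/711.5).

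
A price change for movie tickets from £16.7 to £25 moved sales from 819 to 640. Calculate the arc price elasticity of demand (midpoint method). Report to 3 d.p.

ΔQ = 640 − 819 = -179; ΔP = 25 − 16.7 = 8.3.
Midpoints: P̄ = 20.85, Q̄ = 729.5.
ε = (ΔQ/ΔP)(P̄/Q̄) = (-179/8.3)(20.85/729.5).

-0.616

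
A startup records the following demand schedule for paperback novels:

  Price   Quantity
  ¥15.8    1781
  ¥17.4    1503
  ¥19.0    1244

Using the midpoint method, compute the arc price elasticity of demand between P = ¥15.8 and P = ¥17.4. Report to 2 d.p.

At P = 15.8, Q = 1781; at P = 17.4, Q = 1503.
ΔQ = -278, ΔP = 1.6. Midpoints: P̄ = 16.60, Q̄ = 1642.0.
ε = (ΔQ/ΔP)(P̄/Q̄) = (-278/1.6)(16.60/1642.0).

-1.76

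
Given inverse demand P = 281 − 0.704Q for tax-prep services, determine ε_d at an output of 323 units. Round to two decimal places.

At Q = 323, P = 281 − 0.704(323) = 53.61.
dP/dQ = −0.704, so dQ/dP = 1/(−0.704) = -1.420.
ε = (dQ/dP)(P/Q) = (-1.420)(53.61/323).

-0.24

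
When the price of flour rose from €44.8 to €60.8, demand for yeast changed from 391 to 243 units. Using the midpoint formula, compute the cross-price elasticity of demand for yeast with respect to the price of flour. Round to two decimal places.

-1.54

ΔQ_x = 243 − 391 = -148; ΔP_y = 60.8 − 44.8 = 16.
Midpoints: P̄_y = 52.80, Q̄_x = 317.0.
ε_xy = (ΔQ_x/ΔP_y)(P̄_y/Q̄_x) = (-148/16)(52.80/317.0).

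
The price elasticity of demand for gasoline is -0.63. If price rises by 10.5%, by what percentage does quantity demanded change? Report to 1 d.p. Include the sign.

%ΔQ ≈ ε × %ΔP = (-0.63)(10.5%) = -6.62%.

-6.6%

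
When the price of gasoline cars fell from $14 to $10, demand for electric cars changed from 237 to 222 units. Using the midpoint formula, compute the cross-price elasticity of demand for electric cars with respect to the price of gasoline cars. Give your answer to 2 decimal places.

ΔQ_x = 222 − 237 = -15; ΔP_y = 10 − 14 = -4.
Midpoints: P̄_y = 12.00, Q̄_x = 229.5.
ε_xy = (ΔQ_x/ΔP_y)(P̄_y/Q̄_x) = (-15/-4)(12.00/229.5).

0.20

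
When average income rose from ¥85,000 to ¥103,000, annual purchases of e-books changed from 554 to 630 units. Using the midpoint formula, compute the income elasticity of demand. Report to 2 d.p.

ΔQ = 76, ΔI = 18000. Midpoints: Ī = 94,000, Q̄ = 592.0.
ε_I = (ΔQ/ΔI)(Ī/Q̄) = (76/18000)(94000/592.0).
ε_I > 0, so the good is normal.

0.67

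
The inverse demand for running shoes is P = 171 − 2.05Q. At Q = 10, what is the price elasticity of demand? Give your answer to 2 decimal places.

At Q = 10, P = 171 − 2.05(10) = 150.50.
dP/dQ = −2.05, so dQ/dP = 1/(−2.05) = -0.488.
ε = (dQ/dP)(P/Q) = (-0.488)(150.50/10).

-7.34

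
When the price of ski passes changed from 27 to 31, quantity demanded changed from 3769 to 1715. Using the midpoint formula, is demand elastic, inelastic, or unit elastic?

elastic

Arc ε ≈ -5.431.
|ε| = 5.43 > 1.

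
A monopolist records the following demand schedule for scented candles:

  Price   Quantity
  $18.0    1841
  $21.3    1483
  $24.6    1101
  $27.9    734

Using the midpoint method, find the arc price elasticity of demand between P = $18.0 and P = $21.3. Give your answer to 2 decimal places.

-1.28

At P = 18.0, Q = 1841; at P = 21.3, Q = 1483.
ΔQ = -358, ΔP = 3.3. Midpoints: P̄ = 19.65, Q̄ = 1662.0.
ε = (ΔQ/ΔP)(P̄/Q̄) = (-358/3.3)(19.65/1662.0).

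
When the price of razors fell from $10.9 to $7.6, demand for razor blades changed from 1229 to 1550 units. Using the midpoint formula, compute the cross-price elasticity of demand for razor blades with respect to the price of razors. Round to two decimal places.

ΔQ_x = 1550 − 1229 = 321; ΔP_y = 7.6 − 10.9 = -3.3.
Midpoints: P̄_y = 9.25, Q̄_x = 1389.5.
ε_xy = (ΔQ_x/ΔP_y)(P̄_y/Q̄_x) = (321/-3.3)(9.25/1389.5).

-0.65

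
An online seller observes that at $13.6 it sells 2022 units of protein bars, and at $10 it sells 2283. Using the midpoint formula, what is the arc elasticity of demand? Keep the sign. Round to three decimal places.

ΔQ = 2283 − 2022 = 261; ΔP = 10 − 13.6 = -3.6.
Midpoints: P̄ = 11.80, Q̄ = 2152.5.
ε = (ΔQ/ΔP)(P̄/Q̄) = (261/-3.6)(11.80/2152.5).

-0.397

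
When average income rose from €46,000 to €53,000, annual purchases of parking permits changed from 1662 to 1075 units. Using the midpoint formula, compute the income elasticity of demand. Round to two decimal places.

-3.03

ΔQ = -587, ΔI = 7000. Midpoints: Ī = 49,500, Q̄ = 1368.5.
ε_I = (ΔQ/ΔI)(Ī/Q̄) = (-587/7000)(49500/1368.5).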